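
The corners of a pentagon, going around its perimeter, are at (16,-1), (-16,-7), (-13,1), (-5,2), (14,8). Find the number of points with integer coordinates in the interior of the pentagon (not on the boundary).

By the shoelace formula, twice the signed area is |(16·(-7) − (-16)·(-1)) + ((-16)·1 − (-13)·(-7)) + ((-13)·2 − (-5)·1) + ((-5)·8 − 14·2) + (14·(-1) − 16·8)| = 466, so the area is 233.
Along each edge there are gcd(|Δx|,|Δy|)+1 lattice points, so counting each shared vertex once the boundary has gcd(32,6) + gcd(3,8) + gcd(8,1) + gcd(19,6) + gcd(2,9) = 2+1+1+1+1 = 6.
By Pick's theorem A = I + B/2 − 1, so I = 233 − 6/2 + 1 = 231.

231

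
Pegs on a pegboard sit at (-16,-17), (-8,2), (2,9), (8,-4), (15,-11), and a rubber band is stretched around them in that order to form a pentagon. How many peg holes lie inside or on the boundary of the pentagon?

By the shoelace formula, twice the signed area is |[(-16)·2 − (-8)·(-17)] + [(-8)·9 − 2·2] + [2·(-4) − 8·9] + [8·(-11) − 15·(-4)] + [15·(-17) − (-16)·(-11)]| = 783, so the area is 783/2.
Along each edge there are gcd(|Δx|,|Δy|)+1 lattice points, so counting each shared vertex once the boundary has gcd(8,19) + gcd(10,7) + gcd(6,13) + gcd(7,7) + gcd(31,6) = 1+1+1+7+1 = 11.
Pick's theorem gives I = A − B/2 + 1 = 783/2 − 11/2 + 1 = 387, so the closed region contains I + B = 387 + 11 = 398 lattice points.

398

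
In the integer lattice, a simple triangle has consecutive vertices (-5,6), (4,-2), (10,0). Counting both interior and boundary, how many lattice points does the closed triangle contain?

37

The shoelace formula gives twice the area as |((-5)·(-2) − 4·6) + (4·0 − 10·(-2)) + (10·6 − (-5)·0)| = 66, so the area is 33.
Along each edge there are gcd(|Δx|,|Δy|)+1 lattice points, so counting each shared vertex once the boundary has gcd(9,8) + gcd(6,2) + gcd(15,6) = 1+2+3 = 6.
Pick's theorem gives I = A − B/2 + 1 = 33 − 6/2 + 1 = 31, so the closed region contains I + B = 31 + 6 = 37 lattice points.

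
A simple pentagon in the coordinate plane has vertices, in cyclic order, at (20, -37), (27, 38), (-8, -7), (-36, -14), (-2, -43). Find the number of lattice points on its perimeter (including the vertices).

16

The number of boundary lattice points is Σ gcd(|Δx|,|Δy|) = gcd(7,75) + gcd(35,45) + gcd(28,7) + gcd(34,29) + gcd(22,6) = 1+5+7+1+2 = 16.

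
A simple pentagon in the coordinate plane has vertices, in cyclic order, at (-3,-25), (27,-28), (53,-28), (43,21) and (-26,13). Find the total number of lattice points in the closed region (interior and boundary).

2816

The shoelace formula gives twice the area as |((-3)·(-28) − 27·(-25)) + (27·(-28) − 53·(-28)) + (53·21 − 43·(-28)) + (43·13 − (-26)·21) + ((-26)·(-25) − (-3)·13)| = 5598, so the area is 2799.
The number of boundary lattice points is Σ gcd(|Δx|,|Δy|) = gcd(30,3) + gcd(26,0) + gcd(10,49) + gcd(69,8) + gcd(23,38) = 3+26+1+1+1 = 32.
Pick's theorem gives I = A − B/2 + 1 = 2799 − 32/2 + 1 = 2784, so the closed region contains I + B = 2784 + 32 = 2816 lattice points.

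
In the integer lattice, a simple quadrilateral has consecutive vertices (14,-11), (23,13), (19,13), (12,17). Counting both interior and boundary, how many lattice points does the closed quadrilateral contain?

148

By the shoelace formula, twice the signed area is |[14·13 − 23·(-11)] + [23·13 − 19·13] + [19·17 − 12·13] + [12·(-11) − 14·17]| = 284, so the area is 142.
Along each edge there are gcd(|Δx|,|Δy|)+1 lattice points, so counting each shared vertex once the boundary has gcd(9,24) + gcd(4,0) + gcd(7,4) + gcd(2,28) = 3+4+1+2 = 10.
Pick's theorem gives I = A − B/2 + 1 = 142 − 10/2 + 1 = 138, so the closed region contains I + B = 138 + 10 = 148 lattice points.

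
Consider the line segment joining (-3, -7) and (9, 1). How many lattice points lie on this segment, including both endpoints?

5

The number of lattice points on a segment between lattice points is gcd(|Δx|,|Δy|) + 1 = gcd(12,8) + 1 = 4 + 1 = 5.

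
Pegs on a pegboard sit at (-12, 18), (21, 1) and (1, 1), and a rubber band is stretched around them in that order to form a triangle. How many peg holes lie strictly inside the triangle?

160

Using the shoelace formula, 2A = |((-12)·1 − 21·18) + (21·1 − 1·1) + (1·18 − (-12)·1)| = 340, so the area is 170.
The number of boundary lattice points is Σ gcd(|Δx|,|Δy|) = gcd(33,17) + gcd(20,0) + gcd(13,17) = 1+20+1 = 22.
By Pick's theorem A = I + B/2 − 1, so I = 170 − 22/2 + 1 = 160.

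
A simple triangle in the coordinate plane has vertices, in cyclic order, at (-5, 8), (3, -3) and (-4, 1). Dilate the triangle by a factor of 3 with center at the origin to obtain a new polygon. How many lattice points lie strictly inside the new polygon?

199

The shoelace formula gives twice the area as |[(-5)·(-3) − 3·8] + [3·1 − (-4)·(-3)] + [(-4)·8 − (-5)·1]| = 45, so the area is 22.5.
The number of boundary lattice points is Σ gcd(|Δx|,|Δy|) = gcd(8,11) + gcd(7,4) + gcd(1,7) = 1+1+1 = 3.
Scaling by 3 multiplies the area by 3² = 9 (so the new area is 202.5) and multiplies the boundary lattice-point count by 3, giving 9.
By Pick's theorem, the interior count of the dilated polygon is 202.5 − 9/2 + 1 = 199.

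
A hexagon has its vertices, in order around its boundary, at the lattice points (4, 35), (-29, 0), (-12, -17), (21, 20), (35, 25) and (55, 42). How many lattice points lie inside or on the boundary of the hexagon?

1663

By the shoelace formula, twice the signed area is |[4·0 − (-29)·35] + [(-29)·(-17) − (-12)·0] + [(-12)·20 − 21·(-17)] + [21·25 − 35·20] + [35·42 − 55·25] + [55·35 − 4·42]| = 3302, so the area is 1651.
Summing gcd(|Δx|,|Δy|) over the edges gives the boundary count: gcd(33,35) + gcd(17,17) + gcd(33,37) + gcd(14,5) + gcd(20,17) + gcd(51,7) = 1+17+1+1+1+1 = 22.
Pick's theorem gives I = A − B/2 + 1 = 1651 − 22/2 + 1 = 1641, so the closed region contains I + B = 1641 + 22 = 1663 lattice points.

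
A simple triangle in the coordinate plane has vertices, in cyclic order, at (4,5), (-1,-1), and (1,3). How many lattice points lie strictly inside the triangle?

3

By the shoelace formula, twice the signed area is |(4·(-1) − (-1)·5) + ((-1)·3 − 1·(-1)) + (1·5 − 4·3)| = 8, so the area is 4.
The number of boundary lattice points is Σ gcd(|Δx|,|Δy|) = gcd(5,6) + gcd(2,4) + gcd(3,2) = 1+2+1 = 4.
By Pick's theorem A = I + B/2 − 1, so I = 4 − 4/2 + 1 = 3.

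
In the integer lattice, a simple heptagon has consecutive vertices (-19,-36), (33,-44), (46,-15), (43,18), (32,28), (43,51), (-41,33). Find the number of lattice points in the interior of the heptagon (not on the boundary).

By the shoelace formula, twice the signed area is |[(-19)·(-44) − 33·(-36)] + [33·(-15) − 46·(-44)] + [46·18 − 43·(-15)] + [43·28 − 32·18] + [32·51 − 43·28] + [43·33 − (-41)·51] + [(-41)·(-36) − (-19)·33]| = 11695, so the area is 11695/2.
Along each edge there are gcd(|Δx|,|Δy|)+1 lattice points, so counting each shared vertex once the boundary has gcd(52,8) + gcd(13,29) + gcd(3,33) + gcd(11,10) + gcd(11,23) + gcd(84,18) + gcd(22,69) = 4+1+3+1+1+6+1 = 17.
Pick's theorem gives I = A − B/2 + 1 = 11695/2 − 17/2 + 1 = 5840.

5840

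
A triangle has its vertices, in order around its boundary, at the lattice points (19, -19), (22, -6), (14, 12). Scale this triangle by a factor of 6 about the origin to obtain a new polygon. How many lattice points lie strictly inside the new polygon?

By the shoelace formula, twice the signed area is |(19·(-6) − 22·(-19)) + (22·12 − 14·(-6)) + (14·(-19) − 19·12)| = 158, so the area is 79.
Along each edge there are gcd(|Δx|,|Δy|)+1 lattice points, so counting each shared vertex once the boundary has gcd(3,13) + gcd(8,18) + gcd(5,31) = 1+2+1 = 4.
Scaling by 6 multiplies the area by 6² = 36 (so the new area is 2844) and multiplies the boundary lattice-point count by 6, giving 24.
By Pick's theorem, the interior count of the dilated polygon is 2844 − 24/2 + 1 = 2833.

2833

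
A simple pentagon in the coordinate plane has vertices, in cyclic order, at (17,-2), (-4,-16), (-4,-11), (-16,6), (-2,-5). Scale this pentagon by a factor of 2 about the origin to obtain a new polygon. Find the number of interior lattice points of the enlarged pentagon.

The shoelace formula gives twice the area as |[17·(-16) − (-4)·(-2)] + [(-4)·(-11) − (-4)·(-16)] + [(-4)·6 − (-16)·(-11)] + [(-16)·(-5) − (-2)·6] + [(-2)·(-2) − 17·(-5)]| = 319, so the area is 159.5.
Summing gcd(|Δx|,|Δy|) over the edges gives the boundary count: gcd(21,14) + gcd(0,5) + gcd(12,17) + gcd(14,11) + gcd(19,3) = 7+5+1+1+1 = 15.
Scaling by 2 multiplies the area by 2² = 4 (so the new area is 638) and multiplies the boundary lattice-point count by 2, giving 30.
By Pick's theorem, the interior count of the dilated polygon is 638 − 30/2 + 1 = 624.

624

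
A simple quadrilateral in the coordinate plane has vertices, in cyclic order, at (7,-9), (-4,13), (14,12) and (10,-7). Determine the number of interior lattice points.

By the shoelace formula, twice the signed area is |(7·13 − (-4)·(-9)) + ((-4)·12 − 14·13) + (14·(-7) − 10·12) + (10·(-9) − 7·(-7))| = 434, so the area is 217.
Along each edge there are gcd(|Δx|,|Δy|)+1 lattice points, so counting each shared vertex once the boundary has gcd(11,22) + gcd(18,1) + gcd(4,19) + gcd(3,2) = 11+1+1+1 = 14.
By Pick's theorem A = I + B/2 − 1, so I = 217 − 14/2 + 1 = 211.

211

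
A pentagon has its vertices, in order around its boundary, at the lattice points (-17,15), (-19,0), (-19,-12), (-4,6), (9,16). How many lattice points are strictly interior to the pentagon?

312

By the shoelace formula, twice the signed area is |[(-17)·0 − (-19)·15] + [(-19)·(-12) − (-19)·0] + [(-19)·6 − (-4)·(-12)] + [(-4)·16 − 9·6] + [9·15 − (-17)·16]| = 640, so the area is 320.
Along each edge there are gcd(|Δx|,|Δy|)+1 lattice points, so counting each shared vertex once the boundary has gcd(2,15) + gcd(0,12) + gcd(15,18) + gcd(13,10) + gcd(26,1) = 1+12+3+1+1 = 18.
Pick's theorem gives I = A − B/2 + 1 = 320 − 18/2 + 1 = 312.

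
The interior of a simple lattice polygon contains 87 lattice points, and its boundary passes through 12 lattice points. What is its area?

92

By Pick's theorem, A = I + B/2 − 1 = 87 + 12/2 − 1 = 92.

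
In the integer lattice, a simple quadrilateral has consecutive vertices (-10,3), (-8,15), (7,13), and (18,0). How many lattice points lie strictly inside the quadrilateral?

256

Using the shoelace formula, 2A = |[(-10)·15 − (-8)·3] + [(-8)·13 − 7·15] + [7·0 − 18·13] + [18·3 − (-10)·0]| = 515, so the area is 257.5.
The number of boundary lattice points is Σ gcd(|Δx|,|Δy|) = gcd(2,12) + gcd(15,2) + gcd(11,13) + gcd(28,3) = 2+1+1+1 = 5.
Pick's theorem gives I = A − B/2 + 1 = 257.5 − 5/2 + 1 = 256.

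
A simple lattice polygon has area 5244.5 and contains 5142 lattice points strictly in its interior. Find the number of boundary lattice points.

207

Pick's theorem gives A = I + B/2 − 1, so B = 2(A − I + 1) = 2(5244.5 − 5142 + 1) = 207.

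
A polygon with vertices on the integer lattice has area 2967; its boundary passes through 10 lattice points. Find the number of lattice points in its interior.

From Pick's theorem, I = A − B/2 + 1 = 2967 − 10/2 + 1 = 2963.

2963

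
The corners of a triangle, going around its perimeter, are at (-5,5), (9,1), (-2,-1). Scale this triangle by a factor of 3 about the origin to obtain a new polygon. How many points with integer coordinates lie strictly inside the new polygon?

Using the shoelace formula, 2A = |[(-5)·1 − 9·5] + [9·(-1) − (-2)·1] + [(-2)·5 − (-5)·(-1)]| = 72, so the area is 36.
The number of boundary lattice points is Σ gcd(|Δx|,|Δy|) = gcd(14,4) + gcd(11,2) + gcd(3,6) = 2+1+3 = 6.
Scaling by 3 multiplies the area by 3² = 9 (so the new area is 324) and multiplies the boundary lattice-point count by 3, giving 18.
By Pick's theorem, the interior count of the dilated polygon is 324 − 18/2 + 1 = 316.

316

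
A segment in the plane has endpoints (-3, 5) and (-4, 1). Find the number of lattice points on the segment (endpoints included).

2

The number of lattice points on a segment between lattice points is gcd(|Δx|,|Δy|) + 1 = gcd(1,4) + 1 = 1 + 1 = 2.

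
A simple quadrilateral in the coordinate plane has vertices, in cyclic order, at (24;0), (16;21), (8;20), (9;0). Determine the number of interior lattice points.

Using the shoelace formula, 2A = |(24·21 − 16·0) + (16·20 − 8·21) + (8·0 − 9·20) + (9·0 − 24·0)| = 476, so the area is 238.
The number of boundary lattice points is Σ gcd(|Δx|,|Δy|) = gcd(8,21) + gcd(8,1) + gcd(1,20) + gcd(15,0) = 1+1+1+15 = 18.
By Pick's theorem A = I + B/2 − 1, so I = 238 − 18/2 + 1 = 230.

230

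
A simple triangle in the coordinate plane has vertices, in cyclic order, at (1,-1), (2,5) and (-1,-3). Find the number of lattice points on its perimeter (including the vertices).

4

Along each edge there are gcd(|Δx|,|Δy|)+1 lattice points, so counting each shared vertex once the boundary has gcd(1,6) + gcd(3,8) + gcd(2,2) = 1+1+2 = 4.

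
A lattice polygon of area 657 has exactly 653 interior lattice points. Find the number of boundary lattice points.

Pick's theorem gives A = I + B/2 − 1, so B = 2(A − I + 1) = 2(657 − 653 + 1) = 10.

10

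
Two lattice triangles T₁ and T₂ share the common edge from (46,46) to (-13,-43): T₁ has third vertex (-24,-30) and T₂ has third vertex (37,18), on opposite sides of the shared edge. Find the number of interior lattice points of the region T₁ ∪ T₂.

1297

The union is the simple quadrilateral with vertices (46,46), (-24,-30), (-13,-43), (37,18) in order.
By the shoelace formula, twice the signed area is |[46·(-30) − (-24)·46] + [(-24)·(-43) − (-13)·(-30)] + [(-13)·18 − 37·(-43)] + [37·46 − 46·18]| = 2597, so the area is 1298.5.
The number of boundary lattice points is Σ gcd(|Δx|,|Δy|) = gcd(70,76) + gcd(11,13) + gcd(50,61) + gcd(9,28) = 2+1+1+1 = 5.
By Pick's theorem I = A − B/2 + 1 = 1298.5 − 5/2 + 1 = 1297.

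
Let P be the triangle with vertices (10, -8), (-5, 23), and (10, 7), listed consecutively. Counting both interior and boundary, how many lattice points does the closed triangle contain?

By the shoelace formula, twice the signed area is |(10·23 − (-5)·(-8)) + ((-5)·7 − 10·23) + (10·(-8) − 10·7)| = 225, so the area is 225/2.
Along each edge there are gcd(|Δx|,|Δy|)+1 lattice points, so counting each shared vertex once the boundary has gcd(15,31) + gcd(15,16) + gcd(0,15) = 1+1+15 = 17.
Pick's theorem gives I = A − B/2 + 1 = 225/2 − 17/2 + 1 = 105, so the closed region contains I + B = 105 + 17 = 122 lattice points.

122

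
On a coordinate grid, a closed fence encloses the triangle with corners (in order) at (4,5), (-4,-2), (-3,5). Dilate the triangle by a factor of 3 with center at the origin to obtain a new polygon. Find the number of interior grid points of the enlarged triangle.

The shoelace formula gives twice the area as |[4·(-2) − (-4)·5] + [(-4)·5 − (-3)·(-2)] + [(-3)·5 − 4·5]| = 49, so the area is 24.5.
The number of boundary lattice points is Σ gcd(|Δx|,|Δy|) = gcd(8,7) + gcd(1,7) + gcd(7,0) = 1+1+7 = 9.
Scaling by 3 multiplies the area by 3² = 9 (so the new area is 220.5) and multiplies the boundary lattice-point count by 3, giving 27.
By Pick's theorem, the interior count of the dilated polygon is 220.5 − 27/2 + 1 = 208.

208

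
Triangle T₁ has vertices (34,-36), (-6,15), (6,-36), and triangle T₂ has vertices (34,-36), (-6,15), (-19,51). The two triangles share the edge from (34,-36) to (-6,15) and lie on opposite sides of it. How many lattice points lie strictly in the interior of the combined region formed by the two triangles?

1087

The union is the simple quadrilateral with vertices (34,-36), (6,-36), (-6,15), (-19,51) in order.
The shoelace formula gives twice the area as |[34·(-36) − 6·(-36)] + [6·15 − (-6)·(-36)] + [(-6)·51 − (-19)·15] + [(-19)·(-36) − 34·51]| = 2205, so the area is 2205/2.
Along each edge there are gcd(|Δx|,|Δy|)+1 lattice points, so counting each shared vertex once the boundary has gcd(28,0) + gcd(12,51) + gcd(13,36) + gcd(53,87) = 28+3+1+1 = 33.
By Pick's theorem I = A − B/2 + 1 = 2205/2 − 33/2 + 1 = 1087.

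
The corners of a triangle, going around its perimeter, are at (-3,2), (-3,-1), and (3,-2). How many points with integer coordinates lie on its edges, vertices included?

6

Summing gcd(|Δx|,|Δy|) over the edges gives the boundary count: gcd(0,3) + gcd(6,1) + gcd(6,4) = 3+1+2 = 6.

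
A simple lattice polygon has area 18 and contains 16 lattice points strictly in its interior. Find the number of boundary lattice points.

6

Pick's theorem gives A = I + B/2 − 1, so B = 2(A − I + 1) = 2(18 − 16 + 1) = 6.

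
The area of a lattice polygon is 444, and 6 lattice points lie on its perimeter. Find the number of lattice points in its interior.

Pick's theorem A = I + B/2 − 1 rearranges to I = A − B/2 + 1 = 444 − 6/2 + 1 = 442.

442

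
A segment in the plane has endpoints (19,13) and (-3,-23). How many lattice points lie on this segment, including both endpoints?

3

The number of lattice points on a segment between lattice points is gcd(|Δx|,|Δy|) + 1 = gcd(22,36) + 1 = 2 + 1 = 3.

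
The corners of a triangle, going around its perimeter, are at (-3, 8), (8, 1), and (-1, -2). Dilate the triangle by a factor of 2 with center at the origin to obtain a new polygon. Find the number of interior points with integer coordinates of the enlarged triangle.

The shoelace formula gives twice the area as |[(-3)·1 − 8·8] + [8·(-2) − (-1)·1] + [(-1)·8 − (-3)·(-2)]| = 96, so the area is 48.
Summing gcd(|Δx|,|Δy|) over the edges gives the boundary count: gcd(11,7) + gcd(9,3) + gcd(2,10) = 1+3+2 = 6.
Scaling by 2 multiplies the area by 2² = 4 (so the new area is 192) and multiplies the boundary lattice-point count by 2, giving 12.
By Pick's theorem, the interior count of the dilated polygon is 192 − 12/2 + 1 = 187.

187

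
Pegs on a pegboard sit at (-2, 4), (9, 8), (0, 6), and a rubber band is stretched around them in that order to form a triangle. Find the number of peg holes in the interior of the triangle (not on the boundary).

By the shoelace formula, twice the signed area is |[(-2)·8 − 9·4] + [9·6 − 0·8] + [0·4 − (-2)·6]| = 14, so the area is 7.
Summing gcd(|Δx|,|Δy|) over the edges gives the boundary count: gcd(11,4) + gcd(9,2) + gcd(2,2) = 1+1+2 = 4.
By Pick's theorem A = I + B/2 − 1, so I = 7 − 4/2 + 1 = 6.

6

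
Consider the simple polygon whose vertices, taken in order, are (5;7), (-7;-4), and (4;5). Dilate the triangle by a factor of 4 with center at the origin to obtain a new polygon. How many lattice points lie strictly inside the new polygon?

Using the shoelace formula, 2A = |[5·(-4) − (-7)·7] + [(-7)·5 − 4·(-4)] + [4·7 − 5·5]| = 13, so the area is 6.5.
The number of boundary lattice points is Σ gcd(|Δx|,|Δy|) = gcd(12,11) + gcd(11,9) + gcd(1,2) = 1+1+1 = 3.
Scaling by 4 multiplies the area by 4² = 16 (so the new area is 104) and multiplies the boundary lattice-point count by 4, giving 12.
By Pick's theorem, the interior count of the dilated polygon is 104 − 12/2 + 1 = 99.

99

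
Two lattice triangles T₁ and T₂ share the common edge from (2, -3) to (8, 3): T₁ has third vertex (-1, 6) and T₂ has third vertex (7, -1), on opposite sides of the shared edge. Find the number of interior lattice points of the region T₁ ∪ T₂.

The union is the simple quadrilateral with vertices (2, -3), (-1, 6), (8, 3), (7, -1) in order.
The shoelace formula gives twice the area as |(2·6 − (-1)·(-3)) + ((-1)·3 − 8·6) + (8·(-1) − 7·3) + (7·(-3) − 2·(-1))| = 90, so the area is 45.
The number of boundary lattice points is Σ gcd(|Δx|,|Δy|) = gcd(3,9) + gcd(9,3) + gcd(1,4) + gcd(5,2) = 3+3+1+1 = 8.
By Pick's theorem I = A − B/2 + 1 = 45 − 8/2 + 1 = 42.

42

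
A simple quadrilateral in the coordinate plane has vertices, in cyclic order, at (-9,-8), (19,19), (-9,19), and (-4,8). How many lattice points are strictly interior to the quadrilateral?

By the shoelace formula, twice the signed area is |((-9)·19 − 19·(-8)) + (19·19 − (-9)·19) + ((-9)·8 − (-4)·19) + ((-4)·(-8) − (-9)·8)| = 621, so the area is 621/2.
Summing gcd(|Δx|,|Δy|) over the edges gives the boundary count: gcd(28,27) + gcd(28,0) + gcd(5,11) + gcd(5,16) = 1+28+1+1 = 31.
By Pick's theorem A = I + B/2 − 1, so I = 621/2 − 31/2 + 1 = 296.

296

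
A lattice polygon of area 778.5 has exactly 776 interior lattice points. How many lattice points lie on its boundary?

Pick's theorem gives A = I + B/2 − 1, so B = 2(A − I + 1) = 2(778.5 − 776 + 1) = 7.

7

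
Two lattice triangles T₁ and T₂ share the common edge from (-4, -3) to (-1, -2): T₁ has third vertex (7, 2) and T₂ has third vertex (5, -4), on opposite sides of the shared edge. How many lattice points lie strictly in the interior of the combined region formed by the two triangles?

The union is the simple quadrilateral with vertices (-4, -3), (7, 2), (-1, -2), (5, -4) in order.
The shoelace formula gives twice the area as |((-4)·2 − 7·(-3)) + (7·(-2) − (-1)·2) + ((-1)·(-4) − 5·(-2)) + (5·(-3) − (-4)·(-4))| = 16, so the area is 8.
Summing gcd(|Δx|,|Δy|) over the edges gives the boundary count: gcd(11,5) + gcd(8,4) + gcd(6,2) + gcd(9,1) = 1+4+2+1 = 8.
By Pick's theorem I = A − B/2 + 1 = 8 − 8/2 + 1 = 5.

5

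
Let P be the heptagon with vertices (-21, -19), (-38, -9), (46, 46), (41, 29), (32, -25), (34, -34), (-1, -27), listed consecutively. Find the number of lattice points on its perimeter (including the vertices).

24

Along each edge there are gcd(|Δx|,|Δy|)+1 lattice points, so counting each shared vertex once the boundary has gcd(17,10) + gcd(84,55) + gcd(5,17) + gcd(9,54) + gcd(2,9) + gcd(35,7) + gcd(20,8) = 1+1+1+9+1+7+4 = 24.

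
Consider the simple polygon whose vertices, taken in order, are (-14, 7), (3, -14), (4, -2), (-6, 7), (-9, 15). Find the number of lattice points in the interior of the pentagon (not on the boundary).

The shoelace formula gives twice the area as |((-14)·(-14) − 3·7) + (3·(-2) − 4·(-14)) + (4·7 − (-6)·(-2)) + ((-6)·15 − (-9)·7) + ((-9)·7 − (-14)·15)| = 361, so the area is 361/2.
Along each edge there are gcd(|Δx|,|Δy|)+1 lattice points, so counting each shared vertex once the boundary has gcd(17,21) + gcd(1,12) + gcd(10,9) + gcd(3,8) + gcd(5,8) = 1+1+1+1+1 = 5.
By Pick's theorem A = I + B/2 − 1, so I = 361/2 − 5/2 + 1 = 179.

179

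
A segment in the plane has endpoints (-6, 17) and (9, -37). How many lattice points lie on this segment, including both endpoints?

4

The number of lattice points on a segment between lattice points is gcd(|Δx|,|Δy|) + 1 = gcd(15,54) + 1 = 3 + 1 = 4.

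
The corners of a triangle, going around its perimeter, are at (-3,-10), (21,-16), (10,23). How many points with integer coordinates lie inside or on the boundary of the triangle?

440

The shoelace formula gives twice the area as |[(-3)·(-16) − 21·(-10)] + [21·23 − 10·(-16)] + [10·(-10) − (-3)·23]| = 870, so the area is 435.
The number of boundary lattice points is Σ gcd(|Δx|,|Δy|) = gcd(24,6) + gcd(11,39) + gcd(13,33) = 6+1+1 = 8.
Pick's theorem gives I = A − B/2 + 1 = 435 − 8/2 + 1 = 432, so the closed region contains I + B = 432 + 8 = 440 lattice points.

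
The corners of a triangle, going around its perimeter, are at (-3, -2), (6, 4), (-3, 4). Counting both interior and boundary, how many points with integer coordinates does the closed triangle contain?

Using the shoelace formula, 2A = |[(-3)·4 − 6·(-2)] + [6·4 − (-3)·4] + [(-3)·(-2) − (-3)·4]| = 54, so the area is 27.
Along each edge there are gcd(|Δx|,|Δy|)+1 lattice points, so counting each shared vertex once the boundary has gcd(9,6) + gcd(9,0) + gcd(0,6) = 3+9+6 = 18.
Pick's theorem gives I = A − B/2 + 1 = 27 − 18/2 + 1 = 19, so the closed region contains I + B = 19 + 18 = 37 lattice points.

37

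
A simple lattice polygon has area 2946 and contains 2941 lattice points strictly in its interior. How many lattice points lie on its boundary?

12

Pick's theorem gives A = I + B/2 − 1, so B = 2(A − I + 1) = 2(2946 − 2941 + 1) = 12.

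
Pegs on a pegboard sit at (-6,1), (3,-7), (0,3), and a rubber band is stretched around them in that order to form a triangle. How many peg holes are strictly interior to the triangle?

32

The shoelace formula gives twice the area as |((-6)·(-7) − 3·1) + (3·3 − 0·(-7)) + (0·1 − (-6)·3)| = 66, so the area is 33.
The number of boundary lattice points is Σ gcd(|Δx|,|Δy|) = gcd(9,8) + gcd(3,10) + gcd(6,2) = 1+1+2 = 4.
Pick's theorem gives I = A − B/2 + 1 = 33 − 4/2 + 1 = 32.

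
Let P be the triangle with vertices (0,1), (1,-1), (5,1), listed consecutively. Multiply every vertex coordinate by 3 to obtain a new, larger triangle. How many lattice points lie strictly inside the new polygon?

The shoelace formula gives twice the area as |(0·(-1) − 1·1) + (1·1 − 5·(-1)) + (5·1 − 0·1)| = 10, so the area is 5.
Summing gcd(|Δx|,|Δy|) over the edges gives the boundary count: gcd(1,2) + gcd(4,2) + gcd(5,0) = 1+2+5 = 8.
Scaling by 3 multiplies the area by 3² = 9 (so the new area is 45) and multiplies the boundary lattice-point count by 3, giving 24.
By Pick's theorem, the interior count of the dilated polygon is 45 − 24/2 + 1 = 34.

34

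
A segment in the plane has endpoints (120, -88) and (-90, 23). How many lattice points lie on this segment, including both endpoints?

The number of lattice points on a segment between lattice points is gcd(|Δx|,|Δy|) + 1 = gcd(210,111) + 1 = 3 + 1 = 4.

4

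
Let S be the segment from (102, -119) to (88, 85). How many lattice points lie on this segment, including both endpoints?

3

The number of lattice points on a segment between lattice points is gcd(|Δx|,|Δy|) + 1 = gcd(14,204) + 1 = 2 + 1 = 3.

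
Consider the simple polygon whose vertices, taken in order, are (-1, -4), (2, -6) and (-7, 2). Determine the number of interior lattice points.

Using the shoelace formula, 2A = |[(-1)·(-6) − 2·(-4)] + [2·2 − (-7)·(-6)] + [(-7)·(-4) − (-1)·2]| = 6, so the area is 3.
Summing gcd(|Δx|,|Δy|) over the edges gives the boundary count: gcd(3,2) + gcd(9,8) + gcd(6,6) = 1+1+6 = 8.
Pick's theorem gives I = A − B/2 + 1 = 3 − 8/2 + 1 = 0.

0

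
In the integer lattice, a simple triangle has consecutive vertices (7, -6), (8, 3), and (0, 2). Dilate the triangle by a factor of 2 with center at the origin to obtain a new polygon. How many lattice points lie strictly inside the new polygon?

The shoelace formula gives twice the area as |[7·3 − 8·(-6)] + [8·2 − 0·3] + [0·(-6) − 7·2]| = 71, so the area is 35.5.
Along each edge there are gcd(|Δx|,|Δy|)+1 lattice points, so counting each shared vertex once the boundary has gcd(1,9) + gcd(8,1) + gcd(7,8) = 1+1+1 = 3.
Scaling by 2 multiplies the area by 2² = 4 (so the new area is 142) and multiplies the boundary lattice-point count by 2, giving 6.
By Pick's theorem, the interior count of the dilated polygon is 142 − 6/2 + 1 = 140.

140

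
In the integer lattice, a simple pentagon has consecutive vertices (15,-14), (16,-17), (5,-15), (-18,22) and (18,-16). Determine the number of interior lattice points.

231

The shoelace formula gives twice the area as |(15·(-17) − 16·(-14)) + (16·(-15) − 5·(-17)) + (5·22 − (-18)·(-15)) + ((-18)·(-16) − 18·22) + (18·(-14) − 15·(-16))| = 466, so the area is 233.
The number of boundary lattice points is Σ gcd(|Δx|,|Δy|) = gcd(1,3) + gcd(11,2) + gcd(23,37) + gcd(36,38) + gcd(3,2) = 1+1+1+2+1 = 6.
By Pick's theorem A = I + B/2 − 1, so I = 233 − 6/2 + 1 = 231.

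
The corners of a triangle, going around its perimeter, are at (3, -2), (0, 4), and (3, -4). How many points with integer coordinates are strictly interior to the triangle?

By the shoelace formula, twice the signed area is |(3·4 − 0·(-2)) + (0·(-4) − 3·4) + (3·(-2) − 3·(-4))| = 6, so the area is 3.
Along each edge there are gcd(|Δx|,|Δy|)+1 lattice points, so counting each shared vertex once the boundary has gcd(3,6) + gcd(3,8) + gcd(0,2) = 3+1+2 = 6.
Pick's theorem gives I = A − B/2 + 1 = 3 − 6/2 + 1 = 1.

1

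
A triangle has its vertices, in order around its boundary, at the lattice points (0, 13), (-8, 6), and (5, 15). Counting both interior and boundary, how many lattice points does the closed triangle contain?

12

By the shoelace formula, twice the signed area is |(0·6 − (-8)·13) + ((-8)·15 − 5·6) + (5·13 − 0·15)| = 19, so the area is 19/2.
The number of boundary lattice points is Σ gcd(|Δx|,|Δy|) = gcd(8,7) + gcd(13,9) + gcd(5,2) = 1+1+1 = 3.
Pick's theorem gives I = A − B/2 + 1 = 19/2 − 3/2 + 1 = 9, so the closed region contains I + B = 9 + 3 = 12 lattice points.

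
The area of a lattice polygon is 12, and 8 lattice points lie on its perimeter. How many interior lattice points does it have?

9

Pick's theorem A = I + B/2 − 1 rearranges to I = A − B/2 + 1 = 12 − 8/2 + 1 = 9.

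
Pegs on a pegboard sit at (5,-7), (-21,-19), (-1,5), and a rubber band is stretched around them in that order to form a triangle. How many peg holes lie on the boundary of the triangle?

Along each edge there are gcd(|Δx|,|Δy|)+1 lattice points, so counting each shared vertex once the boundary has gcd(26,12) + gcd(20,24) + gcd(6,12) = 2+4+6 = 12.

12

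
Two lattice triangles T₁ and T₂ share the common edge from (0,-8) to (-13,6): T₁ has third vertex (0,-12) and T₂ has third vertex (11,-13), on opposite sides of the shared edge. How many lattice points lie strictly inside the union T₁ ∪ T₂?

The union is the simple quadrilateral with vertices (0,-8), (0,-12), (-13,6), (11,-13) in order.
The shoelace formula gives twice the area as |(0·(-12) − 0·(-8)) + (0·6 − (-13)·(-12)) + ((-13)·(-13) − 11·6) + (11·(-8) − 0·(-13))| = 141, so the area is 70.5.
Along each edge there are gcd(|Δx|,|Δy|)+1 lattice points, so counting each shared vertex once the boundary has gcd(0,4) + gcd(13,18) + gcd(24,19) + gcd(11,5) = 4+1+1+1 = 7.
By Pick's theorem I = A − B/2 + 1 = 70.5 − 7/2 + 1 = 68.

68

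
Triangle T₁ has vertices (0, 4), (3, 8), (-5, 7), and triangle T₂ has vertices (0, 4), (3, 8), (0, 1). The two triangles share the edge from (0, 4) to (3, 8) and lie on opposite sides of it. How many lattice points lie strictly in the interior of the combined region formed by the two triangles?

17

The union is the simple quadrilateral with vertices (0, 4), (-5, 7), (3, 8), (0, 1) in order.
Using the shoelace formula, 2A = |[0·7 − (-5)·4] + [(-5)·8 − 3·7] + [3·1 − 0·8] + [0·4 − 0·1]| = 38, so the area is 19.
The number of boundary lattice points is Σ gcd(|Δx|,|Δy|) = gcd(5,3) + gcd(8,1) + gcd(3,7) + gcd(0,3) = 1+1+1+3 = 6.
By Pick's theorem I = A − B/2 + 1 = 19 − 6/2 + 1 = 17.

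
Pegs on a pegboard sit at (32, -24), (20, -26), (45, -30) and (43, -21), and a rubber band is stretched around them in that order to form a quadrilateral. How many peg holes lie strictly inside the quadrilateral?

100

The shoelace formula gives twice the area as |[32·(-26) − 20·(-24)] + [20·(-30) − 45·(-26)] + [45·(-21) − 43·(-30)] + [43·(-24) − 32·(-21)]| = 203, so the area is 203/2.
The number of boundary lattice points is Σ gcd(|Δx|,|Δy|) = gcd(12,2) + gcd(25,4) + gcd(2,9) + gcd(11,3) = 2+1+1+1 = 5.
Pick's theorem gives I = A − B/2 + 1 = 203/2 − 5/2 + 1 = 100.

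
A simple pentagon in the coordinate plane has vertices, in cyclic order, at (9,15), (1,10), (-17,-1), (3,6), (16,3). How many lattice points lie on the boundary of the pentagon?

The number of boundary lattice points is Σ gcd(|Δx|,|Δy|) = gcd(8,5) + gcd(18,11) + gcd(20,7) + gcd(13,3) + gcd(7,12) = 1+1+1+1+1 = 5.

5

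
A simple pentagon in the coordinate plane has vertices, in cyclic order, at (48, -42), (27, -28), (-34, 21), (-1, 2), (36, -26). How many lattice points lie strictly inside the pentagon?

470

The shoelace formula gives twice the area as |(48·(-28) − 27·(-42)) + (27·21 − (-34)·(-28)) + ((-34)·2 − (-1)·21) + ((-1)·(-26) − 36·2) + (36·(-42) − 48·(-26))| = 952, so the area is 476.
The number of boundary lattice points is Σ gcd(|Δx|,|Δy|) = gcd(21,14) + gcd(61,49) + gcd(33,19) + gcd(37,28) + gcd(12,16) = 7+1+1+1+4 = 14.
By Pick's theorem A = I + B/2 − 1, so I = 476 − 14/2 + 1 = 470.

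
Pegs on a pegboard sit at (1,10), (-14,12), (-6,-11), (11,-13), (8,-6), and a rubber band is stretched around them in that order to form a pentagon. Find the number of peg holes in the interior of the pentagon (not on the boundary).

Using the shoelace formula, 2A = |[1·12 − (-14)·10] + [(-14)·(-11) − (-6)·12] + [(-6)·(-13) − 11·(-11)] + [11·(-6) − 8·(-13)] + [8·10 − 1·(-6)]| = 701, so the area is 701/2.
Along each edge there are gcd(|Δx|,|Δy|)+1 lattice points, so counting each shared vertex once the boundary has gcd(15,2) + gcd(8,23) + gcd(17,2) + gcd(3,7) + gcd(7,16) = 1+1+1+1+1 = 5.
Pick's theorem gives I = A − B/2 + 1 = 701/2 − 5/2 + 1 = 349.

349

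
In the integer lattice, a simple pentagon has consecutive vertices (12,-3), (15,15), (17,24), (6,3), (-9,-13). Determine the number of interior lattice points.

Using the shoelace formula, 2A = |[12·15 − 15·(-3)] + [15·24 − 17·15] + [17·3 − 6·24] + [6·(-13) − (-9)·3] + [(-9)·(-3) − 12·(-13)]| = 369, so the area is 369/2.
Along each edge there are gcd(|Δx|,|Δy|)+1 lattice points, so counting each shared vertex once the boundary has gcd(3,18) + gcd(2,9) + gcd(11,21) + gcd(15,16) + gcd(21,10) = 3+1+1+1+1 = 7.
By Pick's theorem A = I + B/2 − 1, so I = 369/2 − 7/2 + 1 = 182.

182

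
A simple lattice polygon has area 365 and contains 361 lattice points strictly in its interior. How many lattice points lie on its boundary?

10

Pick's theorem gives A = I + B/2 − 1, so B = 2(A − I + 1) = 2(365 − 361 + 1) = 10.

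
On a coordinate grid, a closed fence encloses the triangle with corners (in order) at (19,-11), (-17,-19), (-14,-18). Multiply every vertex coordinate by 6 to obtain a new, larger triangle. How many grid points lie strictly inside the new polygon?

By the shoelace formula, twice the signed area is |[19·(-19) − (-17)·(-11)] + [(-17)·(-18) − (-14)·(-19)] + [(-14)·(-11) − 19·(-18)]| = 12, so the area is 6.
Summing gcd(|Δx|,|Δy|) over the edges gives the boundary count: gcd(36,8) + gcd(3,1) + gcd(33,7) = 4+1+1 = 6.
Scaling by 6 multiplies the area by 6² = 36 (so the new area is 216) and multiplies the boundary lattice-point count by 6, giving 36.
By Pick's theorem, the interior count of the dilated polygon is 216 − 36/2 + 1 = 199.

199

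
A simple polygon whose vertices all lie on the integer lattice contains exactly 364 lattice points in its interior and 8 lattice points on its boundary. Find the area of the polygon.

367

By Pick's theorem, A = I + B/2 − 1 = 364 + 8/2 − 1 = 367.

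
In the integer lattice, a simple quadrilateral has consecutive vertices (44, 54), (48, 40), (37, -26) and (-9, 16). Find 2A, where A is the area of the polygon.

4392

By the shoelace formula, twice the signed area is |(44·40 − 48·54) + (48·(-26) − 37·40) + (37·16 − (-9)·(-26)) + ((-9)·54 − 44·16)| = 4392, so the area is 2196.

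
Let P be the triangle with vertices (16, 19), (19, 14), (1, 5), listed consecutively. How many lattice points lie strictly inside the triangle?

By the shoelace formula, twice the signed area is |[16·14 − 19·19] + [19·5 − 1·14] + [1·19 − 16·5]| = 117, so the area is 58.5.
Summing gcd(|Δx|,|Δy|) over the edges gives the boundary count: gcd(3,5) + gcd(18,9) + gcd(15,14) = 1+9+1 = 11.
By Pick's theorem A = I + B/2 − 1, so I = 58.5 − 11/2 + 1 = 54.

54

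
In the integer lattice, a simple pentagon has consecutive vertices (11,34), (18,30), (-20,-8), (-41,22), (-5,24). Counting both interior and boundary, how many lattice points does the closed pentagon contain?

975

The shoelace formula gives twice the area as |(11·30 − 18·34) + (18·(-8) − (-20)·30) + ((-20)·22 − (-41)·(-8)) + ((-41)·24 − (-5)·22) + ((-5)·34 − 11·24)| = 1902, so the area is 951.
The number of boundary lattice points is Σ gcd(|Δx|,|Δy|) = gcd(7,4) + gcd(38,38) + gcd(21,30) + gcd(36,2) + gcd(16,10) = 1+38+3+2+2 = 46.
Pick's theorem gives I = A − B/2 + 1 = 951 − 46/2 + 1 = 929, so the closed region contains I + B = 929 + 46 = 975 lattice points.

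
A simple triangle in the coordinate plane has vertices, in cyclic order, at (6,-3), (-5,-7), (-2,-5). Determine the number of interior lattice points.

By the shoelace formula, twice the signed area is |(6·(-7) − (-5)·(-3)) + ((-5)·(-5) − (-2)·(-7)) + ((-2)·(-3) − 6·(-5))| = 10, so the area is 5.
Along each edge there are gcd(|Δx|,|Δy|)+1 lattice points, so counting each shared vertex once the boundary has gcd(11,4) + gcd(3,2) + gcd(8,2) = 1+1+2 = 4.
Pick's theorem gives I = A − B/2 + 1 = 5 − 4/2 + 1 = 4.

4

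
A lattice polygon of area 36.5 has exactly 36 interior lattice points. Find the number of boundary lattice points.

Pick's theorem gives A = I + B/2 − 1, so B = 2(A − I + 1) = 2(36.5 − 36 + 1) = 3.

3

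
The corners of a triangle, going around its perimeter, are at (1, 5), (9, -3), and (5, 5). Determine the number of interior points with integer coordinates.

The shoelace formula gives twice the area as |(1·(-3) − 9·5) + (9·5 − 5·(-3)) + (5·5 − 1·5)| = 32, so the area is 16.
The number of boundary lattice points is Σ gcd(|Δx|,|Δy|) = gcd(8,8) + gcd(4,8) + gcd(4,0) = 8+4+4 = 16.
By Pick's theorem A = I + B/2 − 1, so I = 16 − 16/2 + 1 = 9.

9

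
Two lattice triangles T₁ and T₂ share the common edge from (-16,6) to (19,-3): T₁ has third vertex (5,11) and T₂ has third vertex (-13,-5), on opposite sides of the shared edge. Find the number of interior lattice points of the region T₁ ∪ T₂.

The union is the simple quadrilateral with vertices (-16,6), (5,11), (19,-3), (-13,-5) in order.
By the shoelace formula, twice the signed area is |((-16)·11 − 5·6) + (5·(-3) − 19·11) + (19·(-5) − (-13)·(-3)) + ((-13)·6 − (-16)·(-5))| = 722, so the area is 361.
Along each edge there are gcd(|Δx|,|Δy|)+1 lattice points, so counting each shared vertex once the boundary has gcd(21,5) + gcd(14,14) + gcd(32,2) + gcd(3,11) = 1+14+2+1 = 18.
By Pick's theorem I = A − B/2 + 1 = 361 − 18/2 + 1 = 353.

353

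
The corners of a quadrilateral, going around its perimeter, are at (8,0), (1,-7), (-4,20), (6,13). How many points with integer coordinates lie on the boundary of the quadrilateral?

The number of boundary lattice points is Σ gcd(|Δx|,|Δy|) = gcd(7,7) + gcd(5,27) + gcd(10,7) + gcd(2,13) = 7+1+1+1 = 10.

10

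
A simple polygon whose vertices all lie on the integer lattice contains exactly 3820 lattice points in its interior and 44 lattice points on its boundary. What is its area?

3841

By Pick's theorem, A = I + B/2 − 1 = 3820 + 44/2 − 1 = 3841.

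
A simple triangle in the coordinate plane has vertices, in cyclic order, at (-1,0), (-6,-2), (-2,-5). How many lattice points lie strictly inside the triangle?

By the shoelace formula, twice the signed area is |((-1)·(-2) − (-6)·0) + ((-6)·(-5) − (-2)·(-2)) + ((-2)·0 − (-1)·(-5))| = 23, so the area is 23/2.
Summing gcd(|Δx|,|Δy|) over the edges gives the boundary count: gcd(5,2) + gcd(4,3) + gcd(1,5) = 1+1+1 = 3.
Pick's theorem gives I = A − B/2 + 1 = 23/2 − 3/2 + 1 = 11.

11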